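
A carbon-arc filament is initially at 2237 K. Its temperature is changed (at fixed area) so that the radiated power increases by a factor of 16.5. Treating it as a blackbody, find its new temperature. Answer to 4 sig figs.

T₂ ≈ 4509 K

P ∝ T⁴, so T₂/T₁ = (P₂/P₁)^(1/4) = (16.5)^(1/4) = 2.01545.
T₂ = 2237 × 2.01545 = 4509 K.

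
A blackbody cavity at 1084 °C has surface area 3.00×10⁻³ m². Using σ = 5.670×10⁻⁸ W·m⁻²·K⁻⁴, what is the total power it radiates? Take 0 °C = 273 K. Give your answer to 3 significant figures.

P ≈ 577 W

T = 1084 °C + 273 = 1357 K.
Area A = 3.00×10⁻³ m².
P = σAT⁴ = 5.670×10⁻⁸ × 3.00×10⁻³ × (1357)⁴ = 577 W.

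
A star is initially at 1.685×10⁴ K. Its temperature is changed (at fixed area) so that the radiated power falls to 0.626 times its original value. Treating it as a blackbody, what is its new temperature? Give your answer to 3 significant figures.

T₂ ≈ 1.50×10⁴ K

P ∝ T⁴, so T₂/T₁ = (P₂/P₁)^(1/4) = (0.626)^(1/4) = 0.889495.
T₂ = 1.685×10⁴ × 0.889495 = 1.50×10⁴ K.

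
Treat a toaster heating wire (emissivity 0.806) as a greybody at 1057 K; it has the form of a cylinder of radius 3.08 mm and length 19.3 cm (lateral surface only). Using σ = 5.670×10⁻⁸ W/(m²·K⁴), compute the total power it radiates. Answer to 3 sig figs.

Lateral area A = 2πrL = 2π×3.08×10⁻³×0.193 = 3.73498×10⁻³ m².
P = εσAT⁴ = 0.806 × 5.670×10⁻⁸ × 3.73498×10⁻³ × (1057)⁴ = 213 W.

P ≈ 213 W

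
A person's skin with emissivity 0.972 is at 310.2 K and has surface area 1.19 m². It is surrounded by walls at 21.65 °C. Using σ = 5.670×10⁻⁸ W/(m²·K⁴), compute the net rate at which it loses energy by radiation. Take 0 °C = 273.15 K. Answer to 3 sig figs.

Net loss ≈ 112 W

Surroundings: T = 21.65 °C + 273.15 = 294.80 K.
Area A = 1.19 m².
Net radiated power P_net = εσA(T⁴ − T₀⁴) = 0.972×5.670×10⁻⁸×1.19×(310.2⁴ − 294.80⁴).
T⁴ − T₀⁴ = 9.25907×10⁹ − 7.55283×10⁹ = 1.70624×10⁹ K⁴, so P_net = 112 W.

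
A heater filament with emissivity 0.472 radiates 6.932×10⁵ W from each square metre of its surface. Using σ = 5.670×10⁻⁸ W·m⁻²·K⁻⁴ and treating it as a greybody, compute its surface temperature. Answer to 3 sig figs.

T ≈ 2.26×10³ K

I = εσT⁴, so T = (I/εσ)^(1/4) = (6.932×10⁵/(0.472×5.670×10⁻⁸))^(1/4) = 2.26×10³ K.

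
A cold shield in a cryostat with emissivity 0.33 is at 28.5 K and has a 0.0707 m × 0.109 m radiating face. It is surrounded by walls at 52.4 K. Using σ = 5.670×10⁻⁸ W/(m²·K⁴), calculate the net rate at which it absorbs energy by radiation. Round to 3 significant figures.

Net gain ≈ 9.92×10⁻⁴ W

Area A = 0.0707 × 0.109 = 7.7063×10⁻³ m².
Net radiated power P_net = εσA(T⁴ − T₀⁴) = 0.33×5.670×10⁻⁸×7.7063×10⁻³×(28.5⁴ − 52.4⁴).
T⁴ − T₀⁴ = 6.59750×10⁵ − 7.53920×10⁶ = -6.87945×10⁶ K⁴, so P_net = -9.92×10⁻⁴ W — negative, meaning a net gain of 9.92×10⁻⁴ W.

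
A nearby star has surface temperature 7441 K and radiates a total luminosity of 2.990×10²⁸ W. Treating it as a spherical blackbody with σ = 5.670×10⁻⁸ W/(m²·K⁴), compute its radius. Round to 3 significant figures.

L = 4πR²σT⁴ ⇒ R = √(L/(4πσT⁴)).
σT⁴ = 1.73823×10⁸ W/m², so R = √(2.990×10²⁸/(4π×1.73823×10⁸)) = 3.70×10⁹ m.

R ≈ 3.70×10⁹ m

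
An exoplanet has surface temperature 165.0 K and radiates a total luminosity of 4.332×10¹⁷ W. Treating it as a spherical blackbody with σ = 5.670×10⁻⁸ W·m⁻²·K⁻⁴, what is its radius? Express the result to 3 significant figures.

L = 4πR²σT⁴ ⇒ R = √(L/(4πσT⁴)).
σT⁴ = 42.0261 W/m², so R = √(4.332×10¹⁷/(4π×42.0261)) = 2.86×10⁷ m.

R ≈ 2.86×10⁷ m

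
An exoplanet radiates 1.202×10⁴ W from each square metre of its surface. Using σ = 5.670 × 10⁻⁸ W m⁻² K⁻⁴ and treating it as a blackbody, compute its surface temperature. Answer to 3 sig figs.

T ≈ 679 K

I = σT⁴, so T = (I/σ)^(1/4) = (1.202×10⁴/(5.670×10⁻⁸))^(1/4) = 679 K.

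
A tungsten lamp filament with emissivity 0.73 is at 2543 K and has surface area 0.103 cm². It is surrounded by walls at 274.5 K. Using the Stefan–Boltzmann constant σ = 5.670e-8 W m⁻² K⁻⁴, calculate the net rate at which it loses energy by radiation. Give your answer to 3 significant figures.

Area A = 0.103 cm² = 1.03×10⁻⁵ m².
Net radiated power P_net = εσA(T⁴ − T₀⁴) = 0.73×5.670×10⁻⁸×1.03×10⁻⁵×(2543⁴ − 274.5⁴).
T⁴ − T₀⁴ = 4.18201×10¹³ − 5.67766×10⁹ = 4.18144×10¹³ K⁴, so P_net = 17.8 W.

Net loss ≈ 17.8 W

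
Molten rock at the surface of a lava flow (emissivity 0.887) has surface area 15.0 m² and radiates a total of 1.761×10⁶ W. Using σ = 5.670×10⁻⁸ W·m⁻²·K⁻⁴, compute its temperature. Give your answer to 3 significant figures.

Area A = 15.0 m².
P = εσAT⁴ ⇒ T = (P/(εσA))^(1/4) = (1.761×10⁶/(0.887×5.670×10⁻⁸×15.0))^(1/4) = 1.24×10³ K.

T ≈ 1.24×10³ K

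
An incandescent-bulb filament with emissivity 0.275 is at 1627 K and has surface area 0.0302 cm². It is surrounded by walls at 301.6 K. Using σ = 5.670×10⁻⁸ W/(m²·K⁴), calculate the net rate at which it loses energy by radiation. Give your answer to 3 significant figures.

Area A = 0.0302 cm² = 3.02×10⁻⁶ m².
Net radiated power P_net = εσA(T⁴ − T₀⁴) = 0.275×5.670×10⁻⁸×3.02×10⁻⁶×(1627⁴ − 301.6⁴).
T⁴ − T₀⁴ = 7.00729×10¹² − 8.27419×10⁹ = 6.99902×10¹² K⁴, so P_net = 0.330 W.

Net loss ≈ 0.330 W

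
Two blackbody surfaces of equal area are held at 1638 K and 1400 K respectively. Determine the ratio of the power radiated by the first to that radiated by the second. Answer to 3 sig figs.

With equal areas, P₁/P₂ = (T₁/T₂)⁴ = (1638/1400)⁴ = 1.87.

P₁/P₂ ≈ 1.87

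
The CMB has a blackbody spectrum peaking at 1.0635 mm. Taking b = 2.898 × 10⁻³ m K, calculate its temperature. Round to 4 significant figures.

T ≈ 2.725 K

Wien's law gives T = b/λ_max = (2.898×10⁻³ m·K)/(1.0635×10⁻³ m) = 2.725 K.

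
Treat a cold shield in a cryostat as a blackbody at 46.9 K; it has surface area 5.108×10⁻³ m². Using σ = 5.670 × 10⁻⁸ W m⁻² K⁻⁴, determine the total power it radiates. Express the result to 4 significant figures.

Area A = 5.108×10⁻³ m².
P = σAT⁴ = 5.670×10⁻⁸ × 5.108×10⁻³ × (46.9)⁴ = 1.401×10⁻³ W.

P ≈ 1.401×10⁻³ W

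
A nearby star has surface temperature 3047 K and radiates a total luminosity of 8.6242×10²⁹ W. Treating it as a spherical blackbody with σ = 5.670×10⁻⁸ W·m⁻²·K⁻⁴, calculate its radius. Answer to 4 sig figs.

L = 4πR²σT⁴ ⇒ R = √(L/(4πσT⁴)).
σT⁴ = 4.88734×10⁶ W/m², so R = √(8.6242×10²⁹/(4π×4.88734×10⁶)) = 1.185×10¹¹ m.

R ≈ 1.185×10¹¹ m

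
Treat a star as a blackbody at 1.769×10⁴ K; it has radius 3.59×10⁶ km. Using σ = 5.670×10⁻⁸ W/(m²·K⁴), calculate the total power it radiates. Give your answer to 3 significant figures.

Surface area A = 4πR² = 4π(3.59×10⁹ m)² = 1.61957×10²⁰ m².
P = σAT⁴ = 5.670×10⁻⁸ × 1.61957×10²⁰ × (1.769×10⁴)⁴ = 8.99×10²⁹ W.

P ≈ 8.99×10²⁹ W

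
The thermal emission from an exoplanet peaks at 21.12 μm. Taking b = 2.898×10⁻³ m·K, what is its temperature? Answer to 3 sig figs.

Wien's law gives T = b/λ_max = (2.898×10⁻³ m·K)/(2.112×10⁻⁵ m) = 137 K.

T ≈ 137 K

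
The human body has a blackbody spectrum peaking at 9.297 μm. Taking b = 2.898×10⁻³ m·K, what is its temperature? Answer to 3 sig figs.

Wien's law gives T = b/λ_max = (2.898×10⁻³ m·K)/(9.297×10⁻⁶ m) = 312 K.

T ≈ 312 K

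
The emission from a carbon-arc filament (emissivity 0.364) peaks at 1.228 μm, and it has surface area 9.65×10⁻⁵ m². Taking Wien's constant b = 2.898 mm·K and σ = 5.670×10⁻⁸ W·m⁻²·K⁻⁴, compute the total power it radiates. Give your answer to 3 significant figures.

P ≈ 61.8 W

Wien's law: T = b/λ_max = 2.898×10⁻³/1.228×10⁻⁶ = 2359.93 K.
Area A = 9.65×10⁻⁵ m².
Then P = εσAT⁴ = 0.364×5.670×10⁻⁸×9.65×10⁻⁵×(2359.93)⁴ = 61.8 W.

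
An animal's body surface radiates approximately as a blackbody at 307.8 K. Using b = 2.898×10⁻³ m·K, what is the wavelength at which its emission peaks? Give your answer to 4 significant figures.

λ_max ≈ 9.415 μm

Wien's displacement law: λ_max = b/T = (2.898×10⁻³ m·K)/(307.8 K) = 9.4152×10⁻⁶ m.
That is 9.415 μm, in the infrared range.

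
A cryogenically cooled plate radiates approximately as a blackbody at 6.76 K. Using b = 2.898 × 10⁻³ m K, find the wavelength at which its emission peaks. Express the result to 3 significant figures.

λ_max ≈ 0.429 mm

Wien's displacement law: λ_max = b/T = (2.898×10⁻³ m·K)/(6.76 K) = 4.287×10⁻⁴ m.
That is 0.429 mm, in the infrared range.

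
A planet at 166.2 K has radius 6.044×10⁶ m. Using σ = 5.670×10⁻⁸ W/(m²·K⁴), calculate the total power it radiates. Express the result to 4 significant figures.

P ≈ 1.986×10¹⁶ W

Surface area A = 4πR² = 4π(6.044×10⁶ m)² = 4.59049×10¹⁴ m².
P = σAT⁴ = 5.670×10⁻⁸ × 4.59049×10¹⁴ × (166.2)⁴ = 1.986×10¹⁶ W.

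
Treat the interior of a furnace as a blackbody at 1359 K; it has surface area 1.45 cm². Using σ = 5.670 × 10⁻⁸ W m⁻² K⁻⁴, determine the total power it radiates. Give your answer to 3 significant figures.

Area A = 1.45 cm² = 1.45×10⁻⁴ m².
P = σAT⁴ = 5.670×10⁻⁸ × 1.45×10⁻⁴ × (1359)⁴ = 28.0 W.

P ≈ 28.0 W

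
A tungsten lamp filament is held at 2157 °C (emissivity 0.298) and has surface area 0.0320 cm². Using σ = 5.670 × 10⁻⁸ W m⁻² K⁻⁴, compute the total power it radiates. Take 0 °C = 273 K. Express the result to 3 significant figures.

P ≈ 1.89 W

T = 2157 °C + 273 = 2430 K.
Area A = 0.0320 cm² = 3.20×10⁻⁶ m².
P = εσAT⁴ = 0.298 × 5.670×10⁻⁸ × 3.20×10⁻⁶ × (2430)⁴ = 1.89 W.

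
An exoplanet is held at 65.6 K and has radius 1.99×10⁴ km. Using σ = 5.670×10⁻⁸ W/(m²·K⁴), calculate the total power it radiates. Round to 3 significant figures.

Surface area A = 4πR² = 4π(1.99×10⁷ m)² = 4.97641×10¹⁵ m².
P = σAT⁴ = 5.670×10⁻⁸ × 4.97641×10¹⁵ × (65.6)⁴ = 5.23×10¹⁵ W.

P ≈ 5.23×10¹⁵ W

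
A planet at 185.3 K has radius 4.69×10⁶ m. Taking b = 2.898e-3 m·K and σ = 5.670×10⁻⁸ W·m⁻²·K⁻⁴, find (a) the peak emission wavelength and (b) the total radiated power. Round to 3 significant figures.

(a) λ_max = b/T = 2.898×10⁻³/185.3 = 1.564×10⁻⁵ m = 15.6 μm.
Surface area A = 4πR² = 4π(4.69×10⁶ m)² = 2.76411×10¹⁴ m².
(b) P = σAT⁴ = 5.670×10⁻⁸×2.76411×10¹⁴×(185.3)⁴ = 1.85×10¹⁶ W.

λ_max ≈ 15.6 μm; P ≈ 1.85×10¹⁶ W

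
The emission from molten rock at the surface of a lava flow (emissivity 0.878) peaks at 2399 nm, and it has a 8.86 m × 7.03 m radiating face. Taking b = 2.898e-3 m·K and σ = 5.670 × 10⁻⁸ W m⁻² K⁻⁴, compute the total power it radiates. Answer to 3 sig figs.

P ≈ 6.60×10⁶ W

Wien's law: T = b/λ_max = 2.898×10⁻³/2.399×10⁻⁶ = 1208.00 K.
Area A = 8.86 × 7.03 = 62.2858 m².
Then P = εσAT⁴ = 0.878×5.670×10⁻⁸×62.2858×(1208.00)⁴ = 6.60×10⁶ W.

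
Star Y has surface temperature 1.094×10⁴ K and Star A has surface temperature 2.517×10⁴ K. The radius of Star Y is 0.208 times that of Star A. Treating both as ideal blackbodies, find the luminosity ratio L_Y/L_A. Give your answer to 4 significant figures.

L ∝ R²T⁴, so L_Y/L_A = (R_Y/R_A)²(T_Y/T_A)⁴ = (0.208)² × (1.094×10⁴/2.517×10⁴)⁴ = 0.043264 × 0.0356892 = 1.544×10⁻³.

L_Y/L_A ≈ 1.544×10⁻³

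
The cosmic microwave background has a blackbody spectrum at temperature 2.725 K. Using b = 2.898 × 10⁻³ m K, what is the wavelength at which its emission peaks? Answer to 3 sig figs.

Wien's displacement law: λ_max = b/T = (2.898×10⁻³ m·K)/(2.725 K) = 1.063×10⁻³ m.
That is 1.06 mm, in the microwave range.

λ_max ≈ 1.06 mm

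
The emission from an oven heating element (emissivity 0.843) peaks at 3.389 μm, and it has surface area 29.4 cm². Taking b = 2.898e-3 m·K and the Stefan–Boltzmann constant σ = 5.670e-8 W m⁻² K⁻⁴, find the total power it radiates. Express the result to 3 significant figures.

P ≈ 75.1 W

Wien's law: T = b/λ_max = 2.898×10⁻³/3.389×10⁻⁶ = 855.120 K.
Area A = 29.4 cm² = 2.94×10⁻³ m².
Then P = εσAT⁴ = 0.843×5.670×10⁻⁸×2.94×10⁻³×(855.120)⁴ = 75.1 W.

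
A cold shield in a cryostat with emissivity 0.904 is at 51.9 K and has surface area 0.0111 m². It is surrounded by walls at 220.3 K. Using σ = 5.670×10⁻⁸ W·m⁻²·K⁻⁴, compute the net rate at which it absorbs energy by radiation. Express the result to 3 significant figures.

Area A = 0.0111 m².
Net radiated power P_net = εσA(T⁴ − T₀⁴) = 0.904×5.670×10⁻⁸×0.0111×(51.9⁴ − 220.3⁴).
T⁴ − T₀⁴ = 7.25553×10⁶ − 2.35536×10⁹ = -2.34810×10⁹ K⁴, so P_net = -1.34 W — negative, meaning a net gain of 1.34 W.

Net gain ≈ 1.34 W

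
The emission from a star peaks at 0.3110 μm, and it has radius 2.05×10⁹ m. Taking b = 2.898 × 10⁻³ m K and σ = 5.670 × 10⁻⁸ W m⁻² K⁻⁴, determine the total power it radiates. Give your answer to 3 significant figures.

Wien's law: T = b/λ_max = 2.898×10⁻³/3.110×10⁻⁷ = 9318.33 K.
Surface area A = 4πR² = 4π(2.05×10⁹ m)² = 5.28102×10¹⁹ m².
Then P = σAT⁴ = 5.670×10⁻⁸×5.28102×10¹⁹×(9318.33)⁴ = 2.26×10²⁸ W.

P ≈ 2.26×10²⁸ W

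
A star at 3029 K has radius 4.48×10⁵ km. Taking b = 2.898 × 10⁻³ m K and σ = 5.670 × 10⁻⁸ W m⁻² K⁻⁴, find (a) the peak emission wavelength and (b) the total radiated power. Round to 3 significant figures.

λ_max ≈ 957 nm; P ≈ 1.20×10²⁵ W

(a) λ_max = b/T = 2.898×10⁻³/3029 = 9.568×10⁻⁷ m = 957 nm.
Surface area A = 4πR² = 4π(4.48×10⁸ m)² = 2.52212×10¹⁸ m².
(b) P = σAT⁴ = 5.670×10⁻⁸×2.52212×10¹⁸×(3029)⁴ = 1.20×10²⁵ W.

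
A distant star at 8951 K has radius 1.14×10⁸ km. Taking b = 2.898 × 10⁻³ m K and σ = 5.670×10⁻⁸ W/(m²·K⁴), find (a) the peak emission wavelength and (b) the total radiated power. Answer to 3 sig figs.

λ_max ≈ 324 nm; P ≈ 5.94×10³¹ W

(a) λ_max = b/T = 2.898×10⁻³/8951 = 3.238×10⁻⁷ m = 324 nm.
Surface area A = 4πR² = 4π(1.14×10¹¹ m)² = 1.63313×10²³ m².
(b) P = σAT⁴ = 5.670×10⁻⁸×1.63313×10²³×(8951)⁴ = 5.94×10³¹ W.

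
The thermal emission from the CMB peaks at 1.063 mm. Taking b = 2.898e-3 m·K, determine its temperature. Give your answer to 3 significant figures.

T ≈ 2.73 K

Wien's law gives T = b/λ_max = (2.898×10⁻³ m·K)/(1.063×10⁻³ m) = 2.73 K.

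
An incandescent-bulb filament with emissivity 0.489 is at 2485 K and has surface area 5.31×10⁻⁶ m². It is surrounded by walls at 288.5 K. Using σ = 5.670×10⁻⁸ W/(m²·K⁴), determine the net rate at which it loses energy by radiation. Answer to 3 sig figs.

Net loss ≈ 5.61 W

Area A = 5.31×10⁻⁶ m².
Net radiated power P_net = εσA(T⁴ − T₀⁴) = 0.489×5.670×10⁻⁸×5.31×10⁻⁶×(2485⁴ − 288.5⁴).
T⁴ − T₀⁴ = 3.81334×10¹³ − 6.92761×10⁹ = 3.81265×10¹³ K⁴, so P_net = 5.61 W.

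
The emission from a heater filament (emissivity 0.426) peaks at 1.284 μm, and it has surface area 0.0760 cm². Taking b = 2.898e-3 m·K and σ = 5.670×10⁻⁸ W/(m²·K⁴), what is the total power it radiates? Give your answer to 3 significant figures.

Wien's law: T = b/λ_max = 2.898×10⁻³/1.284×10⁻⁶ = 2257.01 K.
Area A = 0.0760 cm² = 7.60×10⁻⁶ m².
Then P = εσAT⁴ = 0.426×5.670×10⁻⁸×7.60×10⁻⁶×(2257.01)⁴ = 4.76 W.

P ≈ 4.76 W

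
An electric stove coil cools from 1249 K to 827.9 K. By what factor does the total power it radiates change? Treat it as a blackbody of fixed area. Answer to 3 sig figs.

P ∝ T⁴, so P₂/P₁ = (T₂/T₁)⁴ = (827.9/1249)⁴ = (0.662850)⁴ = 0.193.

P₂/P₁ ≈ 0.193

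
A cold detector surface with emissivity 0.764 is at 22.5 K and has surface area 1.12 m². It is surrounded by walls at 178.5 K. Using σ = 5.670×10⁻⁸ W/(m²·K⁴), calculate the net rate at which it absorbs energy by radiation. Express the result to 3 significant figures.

Area A = 1.12 m².
Net radiated power P_net = εσA(T⁴ − T₀⁴) = 0.764×5.670×10⁻⁸×1.12×(22.5⁴ − 178.5⁴).
T⁴ − T₀⁴ = 2.56289×10⁵ − 1.01520×10⁹ = -1.01494×10⁹ K⁴, so P_net = -49.2 W — negative, meaning a net gain of 49.2 W.

Net gain ≈ 49.2 W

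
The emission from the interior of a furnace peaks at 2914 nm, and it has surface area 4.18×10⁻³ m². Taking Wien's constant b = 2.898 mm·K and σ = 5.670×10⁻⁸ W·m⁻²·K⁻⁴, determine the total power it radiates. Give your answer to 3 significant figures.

P ≈ 232 W

Wien's law: T = b/λ_max = 2.898×10⁻³/2.914×10⁻⁶ = 994.509 K.
Area A = 4.18×10⁻³ m².
Then P = σAT⁴ = 5.670×10⁻⁸×4.18×10⁻³×(994.509)⁴ = 232 W.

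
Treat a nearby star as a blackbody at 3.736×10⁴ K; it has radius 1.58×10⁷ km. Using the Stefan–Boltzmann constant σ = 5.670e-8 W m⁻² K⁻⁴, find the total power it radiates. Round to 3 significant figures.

Surface area A = 4πR² = 4π(1.58×10¹⁰ m)² = 3.13707×10²¹ m².
P = σAT⁴ = 5.670×10⁻⁸ × 3.13707×10²¹ × (3.736×10⁴)⁴ = 3.47×10³² W.

P ≈ 3.47×10³² W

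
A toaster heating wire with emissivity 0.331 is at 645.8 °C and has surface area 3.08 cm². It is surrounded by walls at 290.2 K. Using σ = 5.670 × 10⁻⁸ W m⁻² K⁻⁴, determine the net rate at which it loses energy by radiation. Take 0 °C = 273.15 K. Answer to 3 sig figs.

Net loss ≈ 4.08 W

T = 645.8 °C + 273.15 = 918.95 K.
Area A = 3.08 cm² = 3.08×10⁻⁴ m².
Net radiated power P_net = εσA(T⁴ − T₀⁴) = 0.331×5.670×10⁻⁸×3.08×10⁻⁴×(918.95⁴ − 290.2⁴).
T⁴ − T₀⁴ = 7.13128×10¹¹ − 7.09234×10⁹ = 7.06036×10¹¹ K⁴, so P_net = 4.08 W.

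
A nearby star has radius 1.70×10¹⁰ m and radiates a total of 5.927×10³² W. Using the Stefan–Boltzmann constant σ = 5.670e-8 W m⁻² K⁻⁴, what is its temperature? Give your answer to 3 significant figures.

Surface area A = 4πR² = 4π(1.70×10¹⁰ m)² = 3.63168×10²¹ m².
P = σAT⁴ ⇒ T = (P/(σA))^(1/4) = (5.927×10³²/(5.670×10⁻⁸×3.63168×10²¹))^(1/4) = 4.12×10⁴ K.

T ≈ 4.12×10⁴ K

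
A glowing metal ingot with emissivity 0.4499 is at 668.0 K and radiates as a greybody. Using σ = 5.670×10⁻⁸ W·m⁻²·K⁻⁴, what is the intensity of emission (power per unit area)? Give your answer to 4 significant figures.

Stefan–Boltzmann: I = εσT⁴ = 0.4499 × 5.670×10⁻⁸ × (668.0)⁴ = 5079 W/m².

I ≈ 5079 W/m²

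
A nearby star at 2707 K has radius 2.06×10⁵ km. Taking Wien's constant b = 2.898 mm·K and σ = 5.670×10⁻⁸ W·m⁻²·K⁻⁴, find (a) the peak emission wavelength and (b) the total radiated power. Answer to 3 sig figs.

λ_max ≈ 1.07 μm; P ≈ 1.62×10²⁴ W

(a) λ_max = b/T = 2.898×10⁻³/2707 = 1.071×10⁻⁶ m = 1.07 μm.
Surface area A = 4πR² = 4π(2.06×10⁸ m)² = 5.33267×10¹⁷ m².
(b) P = σAT⁴ = 5.670×10⁻⁸×5.33267×10¹⁷×(2707)⁴ = 1.62×10²⁴ W.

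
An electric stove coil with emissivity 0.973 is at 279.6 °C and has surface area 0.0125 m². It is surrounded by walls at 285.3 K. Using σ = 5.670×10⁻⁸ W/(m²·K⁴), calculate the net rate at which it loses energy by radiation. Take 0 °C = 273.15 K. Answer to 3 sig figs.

T = 279.6 °C + 273.15 = 552.75 K.
Area A = 0.0125 m².
Net radiated power P_net = εσA(T⁴ − T₀⁴) = 0.973×5.670×10⁻⁸×0.0125×(552.75⁴ − 285.3⁴).
T⁴ − T₀⁴ = 9.33501×10¹⁰ − 6.62532×10⁹ = 8.67248×10¹⁰ K⁴, so P_net = 59.8 W.

Net loss ≈ 59.8 W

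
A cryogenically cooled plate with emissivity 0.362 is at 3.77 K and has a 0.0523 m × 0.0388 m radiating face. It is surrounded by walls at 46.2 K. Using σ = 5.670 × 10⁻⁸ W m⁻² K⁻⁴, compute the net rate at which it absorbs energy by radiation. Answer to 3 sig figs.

Net gain ≈ 1.90×10⁻⁴ W

Area A = 0.0523 × 0.0388 = 2.02924×10⁻³ m².
Net radiated power P_net = εσA(T⁴ − T₀⁴) = 0.362×5.670×10⁻⁸×2.02924×10⁻³×(3.77⁴ − 46.2⁴).
T⁴ − T₀⁴ = 202.007 − 4.55583×10⁶ = -4.55563×10⁶ K⁴, so P_net = -1.90×10⁻⁴ W — negative, meaning a net gain of 1.90×10⁻⁴ W.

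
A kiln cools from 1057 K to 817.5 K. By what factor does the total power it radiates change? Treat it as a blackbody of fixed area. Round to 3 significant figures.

P₂/P₁ ≈ 0.358

P ∝ T⁴, so P₂/P₁ = (T₂/T₁)⁴ = (817.5/1057)⁴ = (0.773415)⁴ = 0.358.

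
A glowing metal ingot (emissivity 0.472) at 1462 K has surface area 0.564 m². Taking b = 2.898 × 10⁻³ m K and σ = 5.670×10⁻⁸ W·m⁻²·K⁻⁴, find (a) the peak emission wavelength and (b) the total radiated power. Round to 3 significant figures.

(a) λ_max = b/T = 2.898×10⁻³/1462 = 1.982×10⁻⁶ m = 1.98×10³ nm.
Area A = 0.564 m².
(b) P = εσAT⁴ = 0.472×5.670×10⁻⁸×0.564×(1462)⁴ = 6.90×10⁴ W.

λ_max ≈ 1.98×10³ nm; P ≈ 6.90×10⁴ W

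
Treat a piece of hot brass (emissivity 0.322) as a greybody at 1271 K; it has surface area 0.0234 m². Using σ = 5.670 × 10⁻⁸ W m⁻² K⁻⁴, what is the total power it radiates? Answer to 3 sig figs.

P ≈ 1.11×10³ W

Area A = 0.0234 m².
P = εσAT⁴ = 0.322 × 5.670×10⁻⁸ × 0.0234 × (1271)⁴ = 1.11×10³ W.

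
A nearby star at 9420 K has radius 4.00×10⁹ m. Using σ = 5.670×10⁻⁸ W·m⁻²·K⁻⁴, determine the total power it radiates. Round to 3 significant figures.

Surface area A = 4πR² = 4π(4.00×10⁹ m)² = 2.01062×10²⁰ m².
P = σAT⁴ = 5.670×10⁻⁸ × 2.01062×10²⁰ × (9420)⁴ = 8.98×10²⁸ W.

P ≈ 8.98×10²⁸ W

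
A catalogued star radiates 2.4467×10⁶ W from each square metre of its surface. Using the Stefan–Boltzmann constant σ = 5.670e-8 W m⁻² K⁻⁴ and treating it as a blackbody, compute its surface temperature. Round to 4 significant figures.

I = σT⁴, so T = (I/σ)^(1/4) = (2.4467×10⁶/(5.670×10⁻⁸))^(1/4) = 2563 K.

T ≈ 2563 K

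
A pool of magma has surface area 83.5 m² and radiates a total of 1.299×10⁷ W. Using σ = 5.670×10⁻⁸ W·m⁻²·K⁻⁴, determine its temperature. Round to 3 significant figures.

T ≈ 1.29×10³ K

Area A = 83.5 m².
P = σAT⁴ ⇒ T = (P/(σA))^(1/4) = (1.299×10⁷/(5.670×10⁻⁸×83.5))^(1/4) = 1.29×10³ K.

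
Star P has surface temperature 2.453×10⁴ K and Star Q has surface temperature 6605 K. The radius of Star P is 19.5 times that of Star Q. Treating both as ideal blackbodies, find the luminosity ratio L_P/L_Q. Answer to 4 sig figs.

L ∝ R²T⁴, so L_P/L_Q = (R_P/R_Q)²(T_P/T_Q)⁴ = (19.5)² × (2.453×10⁴/6605)⁴ = 380.25 × 190.239 = 7.234×10⁴.

L_P/L_Q ≈ 7.234×10⁴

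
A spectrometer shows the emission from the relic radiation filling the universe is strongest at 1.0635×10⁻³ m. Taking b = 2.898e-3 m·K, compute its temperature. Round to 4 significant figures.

Wien's law gives T = b/λ_max = (2.898×10⁻³ m·K)/(1.0635×10⁻³ m) = 2.725 K.

T ≈ 2.725 K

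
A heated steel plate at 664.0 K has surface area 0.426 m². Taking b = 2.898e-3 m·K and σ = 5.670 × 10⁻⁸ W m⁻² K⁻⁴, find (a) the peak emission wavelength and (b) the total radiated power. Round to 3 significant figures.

(a) λ_max = b/T = 2.898×10⁻³/664.0 = 4.364×10⁻⁶ m = 4.36 μm.
Area A = 0.426 m².
(b) P = σAT⁴ = 5.670×10⁻⁸×0.426×(664.0)⁴ = 4.70×10³ W.

λ_max ≈ 4.36 μm; P ≈ 4.70×10³ W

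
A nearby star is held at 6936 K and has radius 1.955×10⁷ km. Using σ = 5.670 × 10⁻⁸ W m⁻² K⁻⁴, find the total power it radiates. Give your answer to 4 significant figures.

Surface area A = 4πR² = 4π(1.955×10¹⁰ m)² = 4.80290×10²¹ m².
P = σAT⁴ = 5.670×10⁻⁸ × 4.80290×10²¹ × (6936)⁴ = 6.303×10²⁹ W.

P ≈ 6.303×10²⁹ W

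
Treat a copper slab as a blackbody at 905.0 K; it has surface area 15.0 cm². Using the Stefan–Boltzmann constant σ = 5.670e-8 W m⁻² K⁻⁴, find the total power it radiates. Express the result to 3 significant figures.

P ≈ 57.1 W

Area A = 15.0 cm² = 1.50×10⁻³ m².
P = σAT⁴ = 5.670×10⁻⁸ × 1.50×10⁻³ × (905.0)⁴ = 57.1 W.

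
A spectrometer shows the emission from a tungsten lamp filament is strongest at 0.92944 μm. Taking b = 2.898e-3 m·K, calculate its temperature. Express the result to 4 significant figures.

Wien's law gives T = b/λ_max = (2.898×10⁻³ m·K)/(9.2944×10⁻⁷ m) = 3118 K.

T ≈ 3118 K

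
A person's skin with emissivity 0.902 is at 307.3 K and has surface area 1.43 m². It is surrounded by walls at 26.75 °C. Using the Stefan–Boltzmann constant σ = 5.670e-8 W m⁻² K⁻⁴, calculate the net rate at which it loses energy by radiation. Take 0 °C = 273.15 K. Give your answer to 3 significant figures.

Surroundings: T = 26.75 °C + 273.15 = 299.90 K.
Area A = 1.43 m².
Net radiated power P_net = εσA(T⁴ − T₀⁴) = 0.902×5.670×10⁻⁸×1.43×(307.3⁴ − 299.90⁴).
T⁴ − T₀⁴ = 8.91765×10⁹ − 8.08921×10⁹ = 8.28440×10⁸ K⁴, so P_net = 60.6 W.

Net loss ≈ 60.6 W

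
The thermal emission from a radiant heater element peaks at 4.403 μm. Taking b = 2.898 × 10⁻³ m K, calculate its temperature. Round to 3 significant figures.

Wien's law gives T = b/λ_max = (2.898×10⁻³ m·K)/(4.403×10⁻⁶ m) = 658 K.

T ≈ 658 K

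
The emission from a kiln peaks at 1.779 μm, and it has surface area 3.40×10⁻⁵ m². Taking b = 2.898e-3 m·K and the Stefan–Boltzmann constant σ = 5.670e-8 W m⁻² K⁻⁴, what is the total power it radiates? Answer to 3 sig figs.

P ≈ 13.6 W

Wien's law: T = b/λ_max = 2.898×10⁻³/1.779×10⁻⁶ = 1629.01 K.
Area A = 3.40×10⁻⁵ m².
Then P = σAT⁴ = 5.670×10⁻⁸×3.40×10⁻⁵×(1629.01)⁴ = 13.6 W.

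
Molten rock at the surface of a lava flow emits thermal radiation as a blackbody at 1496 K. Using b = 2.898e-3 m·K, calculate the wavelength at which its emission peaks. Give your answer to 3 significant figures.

Wien's displacement law: λ_max = b/T = (2.898×10⁻³ m·K)/(1496 K) = 1.937×10⁻⁶ m.
That is 1.94 μm, in the infrared range.

λ_max ≈ 1.94 μm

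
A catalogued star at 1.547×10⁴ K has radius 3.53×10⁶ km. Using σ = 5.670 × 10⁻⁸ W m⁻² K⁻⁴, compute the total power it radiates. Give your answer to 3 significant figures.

Surface area A = 4πR² = 4π(3.53×10⁹ m)² = 1.56588×10²⁰ m².
P = σAT⁴ = 5.670×10⁻⁸ × 1.56588×10²⁰ × (1.547×10⁴)⁴ = 5.09×10²⁹ W.

P ≈ 5.09×10²⁹ W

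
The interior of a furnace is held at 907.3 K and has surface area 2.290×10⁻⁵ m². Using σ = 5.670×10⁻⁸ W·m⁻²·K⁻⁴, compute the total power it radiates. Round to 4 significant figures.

Area A = 2.290×10⁻⁵ m².
P = σAT⁴ = 5.670×10⁻⁸ × 2.290×10⁻⁵ × (907.3)⁴ = 0.8799 W.

P ≈ 0.8799 W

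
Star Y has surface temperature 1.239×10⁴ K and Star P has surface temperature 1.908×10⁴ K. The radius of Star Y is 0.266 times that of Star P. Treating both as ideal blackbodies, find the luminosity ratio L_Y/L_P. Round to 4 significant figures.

L ∝ R²T⁴, so L_Y/L_P = (R_Y/R_P)²(T_Y/T_P)⁴ = (0.266)² × (1.239×10⁴/1.908×10⁴)⁴ = 0.070756 × 0.177816 = 0.01258.

L_Y/L_P ≈ 0.01258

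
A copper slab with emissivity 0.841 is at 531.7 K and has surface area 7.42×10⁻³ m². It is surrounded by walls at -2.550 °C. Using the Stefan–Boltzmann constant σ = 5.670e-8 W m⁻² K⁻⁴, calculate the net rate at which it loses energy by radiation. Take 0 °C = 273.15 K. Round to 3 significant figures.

Surroundings: T = -2.550 °C + 273.15 = 270.600 K.
Area A = 7.42×10⁻³ m².
Net radiated power P_net = εσA(T⁴ − T₀⁴) = 0.841×5.670×10⁻⁸×7.42×10⁻³×(531.7⁴ − 270.600⁴).
T⁴ − T₀⁴ = 7.99221×10¹⁰ − 5.36181×10⁹ = 7.45603×10¹⁰ K⁴, so P_net = 26.4 W.

Net loss ≈ 26.4 W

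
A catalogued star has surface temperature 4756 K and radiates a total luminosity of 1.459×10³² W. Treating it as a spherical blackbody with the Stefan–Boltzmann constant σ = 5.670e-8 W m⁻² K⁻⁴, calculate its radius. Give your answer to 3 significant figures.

R ≈ 6.33×10¹¹ m

L = 4πR²σT⁴ ⇒ R = √(L/(4πσT⁴)).
σT⁴ = 2.90102×10⁷ W/m², so R = √(1.459×10³²/(4π×2.90102×10⁷)) = 6.33×10¹¹ m.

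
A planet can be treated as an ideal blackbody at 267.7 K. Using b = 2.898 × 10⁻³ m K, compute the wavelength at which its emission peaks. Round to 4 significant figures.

Wien's displacement law: λ_max = b/T = (2.898×10⁻³ m·K)/(267.7 K) = 1.0826×10⁻⁵ m.
That is 10.83 μm, in the infrared range.

λ_max ≈ 10.83 μm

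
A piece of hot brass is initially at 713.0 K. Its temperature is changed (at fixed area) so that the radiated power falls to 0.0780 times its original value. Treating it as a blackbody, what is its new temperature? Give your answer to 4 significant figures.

T₂ ≈ 376.8 K

P ∝ T⁴, so T₂/T₁ = (P₂/P₁)^(1/4) = (0.0780)^(1/4) = 0.528474.
T₂ = 713.0 × 0.528474 = 376.8 K.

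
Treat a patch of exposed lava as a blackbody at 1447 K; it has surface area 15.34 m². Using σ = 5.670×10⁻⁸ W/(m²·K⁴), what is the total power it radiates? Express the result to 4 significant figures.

P ≈ 3.813×10⁶ W

Area A = 15.34 m².
P = σAT⁴ = 5.670×10⁻⁸ × 15.34 × (1447)⁴ = 3.813×10⁶ W.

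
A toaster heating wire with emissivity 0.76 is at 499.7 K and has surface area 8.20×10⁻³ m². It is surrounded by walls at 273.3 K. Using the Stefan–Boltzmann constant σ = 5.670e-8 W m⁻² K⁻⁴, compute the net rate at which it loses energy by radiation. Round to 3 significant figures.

Net loss ≈ 20.1 W

Area A = 8.20×10⁻³ m².
Net radiated power P_net = εσA(T⁴ − T₀⁴) = 0.76×5.670×10⁻⁸×8.20×10⁻³×(499.7⁴ − 273.3⁴).
T⁴ − T₀⁴ = 6.23501×10¹⁰ − 5.57903×10⁹ = 5.67711×10¹⁰ K⁴, so P_net = 20.1 W.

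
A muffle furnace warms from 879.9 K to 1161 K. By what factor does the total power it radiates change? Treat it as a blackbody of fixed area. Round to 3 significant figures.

P ∝ T⁴, so P₂/P₁ = (T₂/T₁)⁴ = (1161/879.9)⁴ = (1.31947)⁴ = 3.03.

P₂/P₁ ≈ 3.03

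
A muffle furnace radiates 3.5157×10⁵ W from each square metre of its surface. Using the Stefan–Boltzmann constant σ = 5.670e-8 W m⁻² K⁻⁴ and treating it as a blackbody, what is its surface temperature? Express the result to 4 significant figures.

I = σT⁴, so T = (I/σ)^(1/4) = (3.5157×10⁵/(5.670×10⁻⁸))^(1/4) = 1578 K.

T ≈ 1578 K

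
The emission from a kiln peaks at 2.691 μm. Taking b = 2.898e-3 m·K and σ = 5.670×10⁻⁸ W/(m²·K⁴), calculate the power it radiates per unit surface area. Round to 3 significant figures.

I ≈ 7.63×10⁴ W/m²

Wien's law: T = b/λ_max = 2.898×10⁻³/2.691×10⁻⁶ = 1076.92 K.
Then I = σT⁴ = 5.670×10⁻⁸×(1076.92)⁴ = 7.63×10⁴ W/m².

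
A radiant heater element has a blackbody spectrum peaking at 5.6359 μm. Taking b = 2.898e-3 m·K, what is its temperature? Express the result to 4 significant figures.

Wien's law gives T = b/λ_max = (2.898×10⁻³ m·K)/(5.6359×10⁻⁶ m) = 514.2 K.

T ≈ 514.2 K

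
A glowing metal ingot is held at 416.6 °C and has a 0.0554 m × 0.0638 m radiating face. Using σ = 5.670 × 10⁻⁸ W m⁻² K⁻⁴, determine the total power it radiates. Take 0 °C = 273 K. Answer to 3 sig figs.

P ≈ 45.3 W

T = 416.6 °C + 273 = 689.6 K.
Area A = 0.0554 × 0.0638 = 3.53452×10⁻³ m².
P = σAT⁴ = 5.670×10⁻⁸ × 3.53452×10⁻³ × (689.6)⁴ = 45.3 W.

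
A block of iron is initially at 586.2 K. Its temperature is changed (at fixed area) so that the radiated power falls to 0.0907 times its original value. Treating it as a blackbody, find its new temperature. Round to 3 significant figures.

P ∝ T⁴, so T₂/T₁ = (P₂/P₁)^(1/4) = (0.0907)^(1/4) = 0.548784.
T₂ = 586.2 × 0.548784 = 322 K.

T₂ ≈ 322 K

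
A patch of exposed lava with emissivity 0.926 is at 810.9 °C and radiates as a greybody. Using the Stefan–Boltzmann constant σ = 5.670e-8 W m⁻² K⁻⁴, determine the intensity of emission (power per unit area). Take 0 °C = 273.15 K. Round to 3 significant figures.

T = 810.9 °C + 273.15 = 1084.05 K.
Stefan–Boltzmann: I = εσT⁴ = 0.926 × 5.670×10⁻⁸ × (1084.05)⁴ = 7.25×10⁴ W/m².

I ≈ 7.25×10⁴ W/m²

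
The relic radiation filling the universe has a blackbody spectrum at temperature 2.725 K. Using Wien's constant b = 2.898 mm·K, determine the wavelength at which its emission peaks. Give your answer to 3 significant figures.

λ_max ≈ 1.06×10⁻³ m

Wien's displacement law: λ_max = b/T = (2.898×10⁻³ m·K)/(2.725 K) = 1.063×10⁻³ m.
That is 1.06×10⁻³ m, in the microwave range.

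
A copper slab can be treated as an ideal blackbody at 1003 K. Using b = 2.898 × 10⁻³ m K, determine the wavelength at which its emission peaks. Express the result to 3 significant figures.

λ_max ≈ 2.89×10³ nm

Wien's displacement law: λ_max = b/T = (2.898×10⁻³ m·K)/(1003 K) = 2.889×10⁻⁶ m.
That is 2.89×10³ nm, in the infrared range.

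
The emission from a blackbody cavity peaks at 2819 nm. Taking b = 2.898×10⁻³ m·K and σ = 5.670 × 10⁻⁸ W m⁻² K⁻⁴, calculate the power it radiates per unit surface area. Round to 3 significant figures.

Wien's law: T = b/λ_max = 2.898×10⁻³/2.819×10⁻⁶ = 1028.02 K.
Then I = σT⁴ = 5.670×10⁻⁸×(1028.02)⁴ = 6.33×10⁴ W/m².

I ≈ 6.33×10⁴ W/m²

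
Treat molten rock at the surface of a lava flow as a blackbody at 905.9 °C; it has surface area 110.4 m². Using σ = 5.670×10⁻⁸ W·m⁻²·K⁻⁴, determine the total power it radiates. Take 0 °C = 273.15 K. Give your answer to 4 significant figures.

P ≈ 1.210×10⁷ W

T = 905.9 °C + 273.15 = 1179.05 K.
Area A = 110.4 m².
P = σAT⁴ = 5.670×10⁻⁸ × 110.4 × (1179.05)⁴ = 1.210×10⁷ W.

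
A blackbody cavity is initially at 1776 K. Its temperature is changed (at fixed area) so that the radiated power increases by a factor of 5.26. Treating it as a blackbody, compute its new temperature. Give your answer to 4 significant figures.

P ∝ T⁴, so T₂/T₁ = (P₂/P₁)^(1/4) = (5.26)^(1/4) = 1.51442.
T₂ = 1776 × 1.51442 = 2690 K.

T₂ ≈ 2690 K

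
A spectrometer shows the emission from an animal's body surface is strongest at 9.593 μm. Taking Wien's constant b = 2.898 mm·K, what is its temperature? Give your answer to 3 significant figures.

T ≈ 302 K

Wien's law gives T = b/λ_max = (2.898×10⁻³ m·K)/(9.593×10⁻⁶ m) = 302 K.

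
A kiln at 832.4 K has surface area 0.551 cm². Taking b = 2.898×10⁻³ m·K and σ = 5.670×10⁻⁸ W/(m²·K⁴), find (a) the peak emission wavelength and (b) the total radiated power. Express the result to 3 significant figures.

(a) λ_max = b/T = 2.898×10⁻³/832.4 = 3.481×10⁻⁶ m = 3.48 μm.
Area A = 0.551 cm² = 5.51×10⁻⁵ m².
(b) P = σAT⁴ = 5.670×10⁻⁸×5.51×10⁻⁵×(832.4)⁴ = 1.50 W.

λ_max ≈ 3.48 μm; P ≈ 1.50 W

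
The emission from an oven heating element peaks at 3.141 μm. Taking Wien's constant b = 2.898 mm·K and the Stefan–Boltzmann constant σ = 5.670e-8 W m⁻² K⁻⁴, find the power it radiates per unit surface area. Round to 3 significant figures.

I ≈ 4.11×10⁴ W/m²

Wien's law: T = b/λ_max = 2.898×10⁻³/3.141×10⁻⁶ = 922.636 K.
Then I = σT⁴ = 5.670×10⁻⁸×(922.636)⁴ = 4.11×10⁴ W/m².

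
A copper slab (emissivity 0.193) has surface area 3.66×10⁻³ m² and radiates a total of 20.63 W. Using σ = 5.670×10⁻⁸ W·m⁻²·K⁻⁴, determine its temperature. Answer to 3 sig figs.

T ≈ 847 K

Area A = 3.66×10⁻³ m².
P = εσAT⁴ ⇒ T = (P/(εσA))^(1/4) = (20.63/(0.193×5.670×10⁻⁸×3.66×10⁻³))^(1/4) = 847 K.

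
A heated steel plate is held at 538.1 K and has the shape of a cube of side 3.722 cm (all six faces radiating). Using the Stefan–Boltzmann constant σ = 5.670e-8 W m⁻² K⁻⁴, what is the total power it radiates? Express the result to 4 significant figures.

P ≈ 39.51 W

Area A = 6s² = 6×(0.03722 m)² = 8.31197×10⁻³ m².
P = σAT⁴ = 5.670×10⁻⁸ × 8.31197×10⁻³ × (538.1)⁴ = 39.51 W.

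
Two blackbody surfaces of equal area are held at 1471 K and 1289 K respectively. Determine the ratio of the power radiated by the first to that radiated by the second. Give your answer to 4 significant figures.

With equal areas, P₁/P₂ = (T₁/T₂)⁴ = (1471/1289)⁴ = 1.696.

P₁/P₂ ≈ 1.696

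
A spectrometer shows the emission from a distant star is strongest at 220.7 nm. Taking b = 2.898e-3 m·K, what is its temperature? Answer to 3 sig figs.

Wien's law gives T = b/λ_max = (2.898×10⁻³ m·K)/(2.207×10⁻⁷ m) = 1.31×10⁴ K.

T ≈ 1.31×10⁴ K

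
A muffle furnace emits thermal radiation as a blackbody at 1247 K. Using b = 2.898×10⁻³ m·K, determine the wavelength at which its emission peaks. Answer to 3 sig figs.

λ_max ≈ 2.32 μm

Wien's displacement law: λ_max = b/T = (2.898×10⁻³ m·K)/(1247 K) = 2.324×10⁻⁶ m.
That is 2.32 μm, in the infrared range.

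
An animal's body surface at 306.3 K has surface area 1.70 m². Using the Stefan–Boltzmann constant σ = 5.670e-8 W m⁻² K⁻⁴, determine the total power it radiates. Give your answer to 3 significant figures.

Area A = 1.70 m².
P = σAT⁴ = 5.670×10⁻⁸ × 1.70 × (306.3)⁴ = 848 W.

P ≈ 848 W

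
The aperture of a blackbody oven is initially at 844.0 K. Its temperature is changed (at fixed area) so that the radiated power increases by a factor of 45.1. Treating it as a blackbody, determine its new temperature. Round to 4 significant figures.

T₂ ≈ 2187 K

P ∝ T⁴, so T₂/T₁ = (P₂/P₁)^(1/4) = (45.1)^(1/4) = 2.59146.
T₂ = 844.0 × 2.59146 = 2187 K.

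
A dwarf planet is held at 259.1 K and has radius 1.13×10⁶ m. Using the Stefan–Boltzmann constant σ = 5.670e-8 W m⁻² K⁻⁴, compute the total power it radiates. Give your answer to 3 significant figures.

Surface area A = 4πR² = 4π(1.13×10⁶ m)² = 1.60460×10¹³ m².
P = σAT⁴ = 5.670×10⁻⁸ × 1.60460×10¹³ × (259.1)⁴ = 4.10×10¹⁵ W.

P ≈ 4.10×10¹⁵ W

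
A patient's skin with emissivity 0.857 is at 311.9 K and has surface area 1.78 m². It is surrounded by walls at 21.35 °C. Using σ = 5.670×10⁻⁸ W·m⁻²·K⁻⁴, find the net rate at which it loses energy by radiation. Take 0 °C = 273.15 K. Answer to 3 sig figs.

Net loss ≈ 168 W

Surroundings: T = 21.35 °C + 273.15 = 294.50 K.
Area A = 1.78 m².
Net radiated power P_net = εσA(T⁴ − T₀⁴) = 0.857×5.670×10⁻⁸×1.78×(311.9⁴ − 294.50⁴).
T⁴ − T₀⁴ = 9.46371×10⁹ − 7.52214×10⁹ = 1.94157×10⁹ K⁴, so P_net = 168 W.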